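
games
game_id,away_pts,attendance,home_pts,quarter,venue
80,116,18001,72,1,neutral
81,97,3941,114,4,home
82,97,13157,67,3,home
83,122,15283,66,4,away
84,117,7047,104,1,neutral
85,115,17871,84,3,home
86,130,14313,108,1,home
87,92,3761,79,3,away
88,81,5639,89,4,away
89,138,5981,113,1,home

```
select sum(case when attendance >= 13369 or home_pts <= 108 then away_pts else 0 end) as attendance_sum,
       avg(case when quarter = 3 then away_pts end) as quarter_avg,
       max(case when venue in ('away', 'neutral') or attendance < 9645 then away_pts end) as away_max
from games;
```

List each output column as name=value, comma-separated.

[attendance_sum: attendance >= 13369 or home_pts <= 108]
game_id=80: ✓ → 116
game_id=81: ✗
game_id=82: ✓ → 97
game_id=83: ✓ → 122
game_id=84: ✓ → 117
game_id=85: ✓ → 115
game_id=86: ✓ → 130
game_id=87: ✓ → 92
game_id=88: ✓ → 81
game_id=89: ✗
attendance_sum = 116 + 97 + 122 + 117 + 115 + 130 + 92 + 81 = 870
—
[quarter_avg: quarter = 3]
game_id=80: ✗
game_id=81: ✗
game_id=82: ✓ → 97
game_id=83: ✗
game_id=84: ✗
game_id=85: ✓ → 115
game_id=86: ✗
game_id=87: ✓ → 92
game_id=88: ✗
game_id=89: ✗
quarter_avg = (97 + 115 + 92) / 3 = 101.3333333333
—
[away_max: venue in ('away', 'neutral') or attendance < 9645]
game_id=80: ✓ → 116
game_id=81: ✓ → 97
game_id=82: ✗
game_id=83: ✓ → 122
game_id=84: ✓ → 117
game_id=85: ✗
game_id=86: ✗
game_id=87: ✓ → 92
game_id=88: ✓ → 81
game_id=89: ✓ → 138
away_max = MAX(116, 97, 122, 117, 92, 81, 138) = 138

attendance_sum=870, quarter_avg=101.3333333333, away_max=138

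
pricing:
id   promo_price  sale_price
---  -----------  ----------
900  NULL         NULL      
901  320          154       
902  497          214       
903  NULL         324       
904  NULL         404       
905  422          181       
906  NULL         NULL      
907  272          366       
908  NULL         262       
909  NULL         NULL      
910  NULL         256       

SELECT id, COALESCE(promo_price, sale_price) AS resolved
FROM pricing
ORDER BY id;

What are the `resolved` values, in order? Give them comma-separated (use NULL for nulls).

NULL, 320, 497, 324, 404, 422, NULL, 272, 262, NULL, 256

id=900: promo_price=NULL, sale_price=NULL (all NULL) → NULL
id=901: promo_price=320 → 320
id=902: promo_price=497 → 497
id=903: promo_price=NULL, sale_price=324 → 324
id=904: promo_price=NULL, sale_price=404 → 404
id=905: promo_price=422 → 422
id=906: promo_price=NULL, sale_price=NULL (all NULL) → NULL
id=907: promo_price=272 → 272
id=908: promo_price=NULL, sale_price=262 → 262
id=909: promo_price=NULL, sale_price=NULL (all NULL) → NULL
id=910: promo_price=NULL, sale_price=256 → 256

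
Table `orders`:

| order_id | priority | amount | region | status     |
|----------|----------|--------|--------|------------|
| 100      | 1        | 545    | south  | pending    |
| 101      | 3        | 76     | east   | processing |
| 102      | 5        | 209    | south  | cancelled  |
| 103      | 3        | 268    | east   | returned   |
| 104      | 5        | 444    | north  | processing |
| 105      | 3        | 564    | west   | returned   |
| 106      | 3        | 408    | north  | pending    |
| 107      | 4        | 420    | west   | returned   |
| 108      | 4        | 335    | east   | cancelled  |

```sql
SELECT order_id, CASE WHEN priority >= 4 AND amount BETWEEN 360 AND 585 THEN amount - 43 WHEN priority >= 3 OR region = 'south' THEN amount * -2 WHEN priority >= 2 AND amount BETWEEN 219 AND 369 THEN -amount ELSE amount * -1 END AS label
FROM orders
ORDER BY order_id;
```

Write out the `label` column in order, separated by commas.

-1090, -152, -418, -536, 401, -1128, -816, 377, -670

order_id=100: priority >= 3 OR region = 'south' → -1090
order_id=101: priority >= 3 OR region = 'south' → -152
order_id=102: priority >= 3 OR region = 'south' → -418
order_id=103: priority >= 3 OR region = 'south' → -536
order_id=104: priority >= 4 AND amount BETWEEN 360 AND 585 → 401
order_id=105: priority >= 3 OR region = 'south' → -1128
order_id=106: priority >= 3 OR region = 'south' → -816
order_id=107: priority >= 4 AND amount BETWEEN 360 AND 585 → 377
order_id=108: priority >= 3 OR region = 'south' → -670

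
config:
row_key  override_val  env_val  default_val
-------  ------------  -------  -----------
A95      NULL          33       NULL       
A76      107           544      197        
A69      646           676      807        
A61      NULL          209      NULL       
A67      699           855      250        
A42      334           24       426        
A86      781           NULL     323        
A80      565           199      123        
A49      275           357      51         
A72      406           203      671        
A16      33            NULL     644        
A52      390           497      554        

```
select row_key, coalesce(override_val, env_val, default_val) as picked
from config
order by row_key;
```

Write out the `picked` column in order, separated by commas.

row_key=A16: override_val=33 → 33
row_key=A42: override_val=334 → 334
row_key=A49: override_val=275 → 275
row_key=A52: override_val=390 → 390
row_key=A61: override_val=NULL, env_val=209 → 209
row_key=A67: override_val=699 → 699
row_key=A69: override_val=646 → 646
row_key=A72: override_val=406 → 406
row_key=A76: override_val=107 → 107
row_key=A80: override_val=565 → 565
row_key=A86: override_val=781 → 781
row_key=A95: override_val=NULL, env_val=33 → 33

33, 334, 275, 390, 209, 699, 646, 406, 107, 565, 781, 33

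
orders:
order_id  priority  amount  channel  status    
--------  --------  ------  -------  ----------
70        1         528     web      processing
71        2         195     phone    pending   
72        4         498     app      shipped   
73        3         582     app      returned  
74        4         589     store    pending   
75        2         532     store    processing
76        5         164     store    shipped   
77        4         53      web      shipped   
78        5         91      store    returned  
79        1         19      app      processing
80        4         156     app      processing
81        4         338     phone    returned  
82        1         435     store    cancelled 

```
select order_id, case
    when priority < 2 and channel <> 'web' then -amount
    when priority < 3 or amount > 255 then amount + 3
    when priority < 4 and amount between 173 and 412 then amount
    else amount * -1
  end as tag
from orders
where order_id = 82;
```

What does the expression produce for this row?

order_id = 82: priority=1, amount=435, channel=store, status=cancelled.
priority < 2 and channel <> 'web' → true → -435

-435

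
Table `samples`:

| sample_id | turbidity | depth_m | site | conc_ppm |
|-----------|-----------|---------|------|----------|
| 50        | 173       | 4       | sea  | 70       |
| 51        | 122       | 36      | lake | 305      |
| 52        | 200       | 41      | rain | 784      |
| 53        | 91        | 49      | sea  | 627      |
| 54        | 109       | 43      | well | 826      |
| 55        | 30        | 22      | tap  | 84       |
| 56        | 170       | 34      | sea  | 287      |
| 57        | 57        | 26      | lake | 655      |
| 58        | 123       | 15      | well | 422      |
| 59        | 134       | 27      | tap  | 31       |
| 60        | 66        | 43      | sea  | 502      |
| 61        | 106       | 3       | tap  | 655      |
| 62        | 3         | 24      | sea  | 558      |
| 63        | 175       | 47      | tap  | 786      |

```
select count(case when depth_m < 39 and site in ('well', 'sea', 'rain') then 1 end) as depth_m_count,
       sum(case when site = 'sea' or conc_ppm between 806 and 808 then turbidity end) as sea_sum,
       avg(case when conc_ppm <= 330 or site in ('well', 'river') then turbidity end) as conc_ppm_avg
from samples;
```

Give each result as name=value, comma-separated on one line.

[depth_m_count: depth_m < 39 and site in ('well', 'sea', 'rain')]
sample_id=50: ✓ → 1
sample_id=51: ✗
sample_id=52: ✗
sample_id=53: ✗
sample_id=54: ✗
sample_id=55: ✗
sample_id=56: ✓ → 1
sample_id=57: ✗
sample_id=58: ✓ → 1
sample_id=59: ✗
sample_id=60: ✗
sample_id=61: ✗
sample_id=62: ✓ → 1
sample_id=63: ✗
depth_m_count = COUNT(1, 1, 1, 1) = 4
—
[sea_sum: site = 'sea' or conc_ppm between 806 and 808]
sample_id=50: ✓ → 173
sample_id=51: ✗
sample_id=52: ✗
sample_id=53: ✓ → 91
sample_id=54: ✗
sample_id=55: ✗
sample_id=56: ✓ → 170
sample_id=57: ✗
sample_id=58: ✗
sample_id=59: ✗
sample_id=60: ✓ → 66
sample_id=61: ✗
sample_id=62: ✓ → 3
sample_id=63: ✗
sea_sum = 173 + 91 + 170 + 66 + 3 = 503
—
[conc_ppm_avg: conc_ppm <= 330 or site in ('well', 'river')]
sample_id=50: ✓ → 173
sample_id=51: ✓ → 122
sample_id=52: ✗
sample_id=53: ✗
sample_id=54: ✓ → 109
sample_id=55: ✓ → 30
sample_id=56: ✓ → 170
sample_id=57: ✗
sample_id=58: ✓ → 123
sample_id=59: ✓ → 134
sample_id=60: ✗
sample_id=61: ✗
sample_id=62: ✗
sample_id=63: ✗
conc_ppm_avg = (173 + 122 + 109 + 30 + 170 + 123 + 134) / 7 = 123

depth_m_count=4, sea_sum=503, conc_ppm_avg=123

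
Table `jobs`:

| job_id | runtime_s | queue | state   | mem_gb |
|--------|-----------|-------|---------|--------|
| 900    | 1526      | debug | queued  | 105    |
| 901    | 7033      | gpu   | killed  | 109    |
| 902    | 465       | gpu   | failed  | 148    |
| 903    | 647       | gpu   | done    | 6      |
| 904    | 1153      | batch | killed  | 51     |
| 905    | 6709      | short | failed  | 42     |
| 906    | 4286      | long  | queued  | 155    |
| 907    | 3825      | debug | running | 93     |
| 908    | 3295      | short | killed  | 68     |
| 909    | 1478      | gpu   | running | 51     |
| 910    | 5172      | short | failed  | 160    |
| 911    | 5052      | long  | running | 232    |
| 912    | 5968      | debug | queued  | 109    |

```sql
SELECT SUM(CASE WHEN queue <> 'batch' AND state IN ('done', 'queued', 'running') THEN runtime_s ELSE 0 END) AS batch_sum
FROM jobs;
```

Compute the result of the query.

22782

job_id=900: ✓ → 1526
job_id=901: ✗
job_id=902: ✗
job_id=903: ✓ → 647
job_id=904: ✗
job_id=905: ✗
job_id=906: ✓ → 4286
job_id=907: ✓ → 3825
job_id=908: ✗
job_id=909: ✓ → 1478
job_id=910: ✗
job_id=911: ✓ → 5052
job_id=912: ✓ → 5968
batch_sum = 1526 + 647 + 4286 + 3825 + 1478 + 5052 + 5968 = 22782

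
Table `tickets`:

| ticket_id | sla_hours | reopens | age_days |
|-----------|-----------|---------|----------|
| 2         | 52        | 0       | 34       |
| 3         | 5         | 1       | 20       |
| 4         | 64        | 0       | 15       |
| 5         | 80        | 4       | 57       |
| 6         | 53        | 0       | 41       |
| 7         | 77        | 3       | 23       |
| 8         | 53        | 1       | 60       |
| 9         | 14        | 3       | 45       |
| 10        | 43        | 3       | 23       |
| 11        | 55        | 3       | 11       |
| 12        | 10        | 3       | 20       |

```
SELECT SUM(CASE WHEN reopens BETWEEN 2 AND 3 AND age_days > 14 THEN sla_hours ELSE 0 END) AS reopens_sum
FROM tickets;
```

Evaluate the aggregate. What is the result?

144

ticket_id=2: ✗
ticket_id=3: ✗
ticket_id=4: ✗
ticket_id=5: ✗
ticket_id=6: ✗
ticket_id=7: ✓ → 77
ticket_id=8: ✗
ticket_id=9: ✓ → 14
ticket_id=10: ✓ → 43
ticket_id=11: ✗
ticket_id=12: ✓ → 10
reopens_sum = 77 + 14 + 43 + 10 = 144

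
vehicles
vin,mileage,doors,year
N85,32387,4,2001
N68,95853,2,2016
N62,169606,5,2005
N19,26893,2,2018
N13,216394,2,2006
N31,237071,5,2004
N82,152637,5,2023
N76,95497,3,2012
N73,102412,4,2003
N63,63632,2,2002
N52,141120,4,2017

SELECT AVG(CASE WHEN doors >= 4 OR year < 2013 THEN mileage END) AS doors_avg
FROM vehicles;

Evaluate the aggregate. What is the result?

vin=N85: ✓ → 32387
vin=N68: ✗
vin=N62: ✓ → 169606
vin=N19: ✗
vin=N13: ✓ → 216394
vin=N31: ✓ → 237071
vin=N82: ✓ → 152637
vin=N76: ✓ → 95497
vin=N73: ✓ → 102412
vin=N63: ✓ → 63632
vin=N52: ✓ → 141120
doors_avg = (32387 + 169606 + 216394 + 237071 + 152637 + 95497 + 102412 + 63632 + 141120) / 9 = 134528.4444444444

134528.4444444444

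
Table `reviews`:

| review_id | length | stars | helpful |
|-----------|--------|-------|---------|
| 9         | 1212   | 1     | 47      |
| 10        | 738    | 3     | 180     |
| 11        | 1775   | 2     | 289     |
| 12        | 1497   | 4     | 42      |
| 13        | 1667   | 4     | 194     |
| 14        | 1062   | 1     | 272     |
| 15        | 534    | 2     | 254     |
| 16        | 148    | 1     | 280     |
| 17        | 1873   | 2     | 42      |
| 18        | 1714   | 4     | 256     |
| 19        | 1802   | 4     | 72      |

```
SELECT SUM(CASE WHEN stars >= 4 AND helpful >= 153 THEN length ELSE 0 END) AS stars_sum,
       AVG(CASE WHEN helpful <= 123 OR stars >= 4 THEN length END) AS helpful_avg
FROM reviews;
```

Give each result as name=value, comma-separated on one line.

[stars_sum: stars >= 4 AND helpful >= 153]
review_id=9: ✗
review_id=10: ✗
review_id=11: ✗
review_id=12: ✗
review_id=13: ✓ → 1667
review_id=14: ✗
review_id=15: ✗
review_id=16: ✗
review_id=17: ✗
review_id=18: ✓ → 1714
review_id=19: ✗
stars_sum = 1667 + 1714 = 3381
—
[helpful_avg: helpful <= 123 OR stars >= 4]
review_id=9: ✓ → 1212
review_id=10: ✗
review_id=11: ✗
review_id=12: ✓ → 1497
review_id=13: ✓ → 1667
review_id=14: ✗
review_id=15: ✗
review_id=16: ✗
review_id=17: ✓ → 1873
review_id=18: ✓ → 1714
review_id=19: ✓ → 1802
helpful_avg = (1212 + 1497 + 1667 + 1873 + 1714 + 1802) / 6 = 1627.5

stars_sum=3381, helpful_avg=1627.5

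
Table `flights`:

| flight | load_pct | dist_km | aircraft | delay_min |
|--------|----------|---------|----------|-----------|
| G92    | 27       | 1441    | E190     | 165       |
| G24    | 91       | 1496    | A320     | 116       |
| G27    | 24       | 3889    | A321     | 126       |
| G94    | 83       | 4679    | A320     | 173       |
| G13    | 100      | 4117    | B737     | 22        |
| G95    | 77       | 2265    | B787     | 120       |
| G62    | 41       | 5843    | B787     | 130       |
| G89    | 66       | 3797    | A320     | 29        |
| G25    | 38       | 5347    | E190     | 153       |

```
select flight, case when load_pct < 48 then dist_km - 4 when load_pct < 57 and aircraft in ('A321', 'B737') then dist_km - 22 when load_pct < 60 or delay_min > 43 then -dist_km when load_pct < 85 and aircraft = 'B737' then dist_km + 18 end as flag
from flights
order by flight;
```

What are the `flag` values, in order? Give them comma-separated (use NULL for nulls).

NULL, -1496, 5343, 3885, 5839, NULL, 1437, -4679, -2265

flight=G13: (no match → NULL) → NULL
flight=G24: load_pct < 60 or delay_min > 43 → -1496
flight=G25: load_pct < 48 → 5343
flight=G27: load_pct < 48 → 3885
flight=G62: load_pct < 48 → 5839
flight=G89: (no match → NULL) → NULL
flight=G92: load_pct < 48 → 1437
flight=G94: load_pct < 60 or delay_min > 43 → -4679
flight=G95: load_pct < 60 or delay_min > 43 → -2265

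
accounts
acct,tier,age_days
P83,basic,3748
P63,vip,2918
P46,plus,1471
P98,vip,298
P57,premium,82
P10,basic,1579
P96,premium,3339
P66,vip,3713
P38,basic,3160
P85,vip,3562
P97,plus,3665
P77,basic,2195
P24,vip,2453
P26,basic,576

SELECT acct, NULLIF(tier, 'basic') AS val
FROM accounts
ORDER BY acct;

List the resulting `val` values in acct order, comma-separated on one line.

NULL, vip, NULL, NULL, plus, premium, vip, vip, NULL, NULL, vip, premium, plus, vip

acct=P10: tier=basic vs basic: equal → NULL
acct=P24: tier=vip vs basic: differ → vip
acct=P26: tier=basic vs basic: equal → NULL
acct=P38: tier=basic vs basic: equal → NULL
acct=P46: tier=plus vs basic: differ → plus
acct=P57: tier=premium vs basic: differ → premium
acct=P63: tier=vip vs basic: differ → vip
acct=P66: tier=vip vs basic: differ → vip
acct=P77: tier=basic vs basic: equal → NULL
acct=P83: tier=basic vs basic: equal → NULL
acct=P85: tier=vip vs basic: differ → vip
acct=P96: tier=premium vs basic: differ → premium
acct=P97: tier=plus vs basic: differ → plus
acct=P98: tier=vip vs basic: differ → vip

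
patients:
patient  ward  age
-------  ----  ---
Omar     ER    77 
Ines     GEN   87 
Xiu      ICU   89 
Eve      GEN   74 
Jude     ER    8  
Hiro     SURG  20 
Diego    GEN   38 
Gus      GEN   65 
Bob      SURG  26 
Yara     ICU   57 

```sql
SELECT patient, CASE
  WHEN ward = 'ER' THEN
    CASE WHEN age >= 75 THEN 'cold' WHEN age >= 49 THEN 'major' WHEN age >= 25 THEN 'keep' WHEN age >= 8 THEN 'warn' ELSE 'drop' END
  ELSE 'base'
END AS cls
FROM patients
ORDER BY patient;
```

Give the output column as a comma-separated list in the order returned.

base, base, base, base, base, base, warn, cold, base, base

patient=Bob: ward='SURG' → outer ELSE → base
patient=Diego: ward='GEN' → outer ELSE → base
patient=Eve: ward='GEN' → outer ELSE → base
patient=Gus: ward='GEN' → outer ELSE → base
patient=Hiro: ward='SURG' → outer ELSE → base
patient=Ines: ward='GEN' → outer ELSE → base
patient=Jude: ward='ER' → inner[age >= 8] → warn
patient=Omar: ward='ER' → inner[age >= 75] → cold
patient=Xiu: ward='ICU' → outer ELSE → base
patient=Yara: ward='ICU' → outer ELSE → base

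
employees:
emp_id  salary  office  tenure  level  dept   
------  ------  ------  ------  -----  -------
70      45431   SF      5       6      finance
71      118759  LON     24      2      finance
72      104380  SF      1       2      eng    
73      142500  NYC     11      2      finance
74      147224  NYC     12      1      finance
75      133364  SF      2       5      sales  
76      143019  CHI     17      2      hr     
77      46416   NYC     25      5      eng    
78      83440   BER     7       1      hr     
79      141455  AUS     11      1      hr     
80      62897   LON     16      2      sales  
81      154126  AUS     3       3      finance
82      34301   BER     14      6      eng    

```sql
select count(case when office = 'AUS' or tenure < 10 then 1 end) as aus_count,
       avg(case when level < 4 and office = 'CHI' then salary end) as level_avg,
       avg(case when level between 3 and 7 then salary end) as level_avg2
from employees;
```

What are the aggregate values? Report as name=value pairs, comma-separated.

[aus_count: office = 'AUS' or tenure < 10]
emp_id=70: ✓ → 1
emp_id=71: ✗
emp_id=72: ✓ → 1
emp_id=73: ✗
emp_id=74: ✗
emp_id=75: ✓ → 1
emp_id=76: ✗
emp_id=77: ✗
emp_id=78: ✓ → 1
emp_id=79: ✓ → 1
emp_id=80: ✗
emp_id=81: ✓ → 1
emp_id=82: ✗
aus_count = COUNT(1, 1, 1, 1, 1, 1) = 6
—
[level_avg: level < 4 and office = 'CHI']
emp_id=70: ✗
emp_id=71: ✗
emp_id=72: ✗
emp_id=73: ✗
emp_id=74: ✗
emp_id=75: ✗
emp_id=76: ✓ → 143019
emp_id=77: ✗
emp_id=78: ✗
emp_id=79: ✗
emp_id=80: ✗
emp_id=81: ✗
emp_id=82: ✗
level_avg = 143019
—
[level_avg2: level between 3 and 7]
emp_id=70: ✓ → 45431
emp_id=71: ✗
emp_id=72: ✗
emp_id=73: ✗
emp_id=74: ✗
emp_id=75: ✓ → 133364
emp_id=76: ✗
emp_id=77: ✓ → 46416
emp_id=78: ✗
emp_id=79: ✗
emp_id=80: ✗
emp_id=81: ✓ → 154126
emp_id=82: ✓ → 34301
level_avg2 = (45431 + 133364 + 46416 + 154126 + 34301) / 5 = 82727.6

aus_count=6, level_avg=143019, level_avg2=82727.6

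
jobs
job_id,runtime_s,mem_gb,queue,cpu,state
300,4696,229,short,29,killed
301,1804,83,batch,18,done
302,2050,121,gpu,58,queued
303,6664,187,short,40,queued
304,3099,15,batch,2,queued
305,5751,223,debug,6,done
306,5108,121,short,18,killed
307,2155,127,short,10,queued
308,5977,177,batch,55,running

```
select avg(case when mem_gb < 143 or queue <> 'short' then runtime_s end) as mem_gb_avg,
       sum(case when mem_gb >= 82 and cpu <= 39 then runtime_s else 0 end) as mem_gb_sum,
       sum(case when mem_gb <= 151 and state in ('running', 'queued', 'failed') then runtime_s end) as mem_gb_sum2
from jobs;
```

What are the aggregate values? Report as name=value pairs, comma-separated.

[mem_gb_avg: mem_gb < 143 or queue <> 'short']
job_id=300: ✗
job_id=301: ✓ → 1804
job_id=302: ✓ → 2050
job_id=303: ✗
job_id=304: ✓ → 3099
job_id=305: ✓ → 5751
job_id=306: ✓ → 5108
job_id=307: ✓ → 2155
job_id=308: ✓ → 5977
mem_gb_avg = (1804 + 2050 + 3099 + 5751 + 5108 + 2155 + 5977) / 7 = 3706.2857142857
—
[mem_gb_sum: mem_gb >= 82 and cpu <= 39]
job_id=300: ✓ → 4696
job_id=301: ✓ → 1804
job_id=302: ✗
job_id=303: ✗
job_id=304: ✗
job_id=305: ✓ → 5751
job_id=306: ✓ → 5108
job_id=307: ✓ → 2155
job_id=308: ✗
mem_gb_sum = 4696 + 1804 + 5751 + 5108 + 2155 = 19514
—
[mem_gb_sum2: mem_gb <= 151 and state in ('running', 'queued', 'failed')]
job_id=300: ✗
job_id=301: ✗
job_id=302: ✓ → 2050
job_id=303: ✗
job_id=304: ✓ → 3099
job_id=305: ✗
job_id=306: ✗
job_id=307: ✓ → 2155
job_id=308: ✗
mem_gb_sum2 = 2050 + 3099 + 2155 = 7304

mem_gb_avg=3706.2857142857, mem_gb_sum=19514, mem_gb_sum2=7304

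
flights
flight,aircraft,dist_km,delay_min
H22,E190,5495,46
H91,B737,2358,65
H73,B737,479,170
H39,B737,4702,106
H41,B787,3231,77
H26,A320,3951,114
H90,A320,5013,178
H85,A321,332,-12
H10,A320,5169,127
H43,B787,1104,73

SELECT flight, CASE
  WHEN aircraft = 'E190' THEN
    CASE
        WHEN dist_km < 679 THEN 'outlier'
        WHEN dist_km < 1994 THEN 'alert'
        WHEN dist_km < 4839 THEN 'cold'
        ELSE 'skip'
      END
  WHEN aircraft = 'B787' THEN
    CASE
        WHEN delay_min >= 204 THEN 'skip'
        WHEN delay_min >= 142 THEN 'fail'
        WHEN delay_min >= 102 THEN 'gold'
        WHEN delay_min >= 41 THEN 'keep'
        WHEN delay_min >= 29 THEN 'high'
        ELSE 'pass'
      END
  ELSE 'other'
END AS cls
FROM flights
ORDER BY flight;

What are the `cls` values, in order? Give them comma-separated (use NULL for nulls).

flight=H10: aircraft='A320' → outer ELSE → other
flight=H22: aircraft='E190' → inner[ELSE] → skip
flight=H26: aircraft='A320' → outer ELSE → other
flight=H39: aircraft='B737' → outer ELSE → other
flight=H41: aircraft='B787' → inner[delay_min >= 41] → keep
flight=H43: aircraft='B787' → inner[delay_min >= 41] → keep
flight=H73: aircraft='B737' → outer ELSE → other
flight=H85: aircraft='A321' → outer ELSE → other
flight=H90: aircraft='A320' → outer ELSE → other
flight=H91: aircraft='B737' → outer ELSE → other

other, skip, other, other, keep, keep, other, other, other, other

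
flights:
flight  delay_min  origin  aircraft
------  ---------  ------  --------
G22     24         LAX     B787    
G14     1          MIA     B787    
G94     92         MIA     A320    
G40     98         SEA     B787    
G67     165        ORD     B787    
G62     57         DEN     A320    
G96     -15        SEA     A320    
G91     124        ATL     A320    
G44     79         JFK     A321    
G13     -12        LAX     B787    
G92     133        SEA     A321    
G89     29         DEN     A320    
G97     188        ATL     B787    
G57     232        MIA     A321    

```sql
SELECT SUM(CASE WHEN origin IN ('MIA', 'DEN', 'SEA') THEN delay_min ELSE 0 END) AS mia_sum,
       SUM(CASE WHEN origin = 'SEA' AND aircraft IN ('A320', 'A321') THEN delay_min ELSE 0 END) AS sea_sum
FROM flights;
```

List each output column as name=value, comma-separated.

[mia_sum: origin IN ('MIA', 'DEN', 'SEA')]
flight=G22: ✗
flight=G14: ✓ → 1
flight=G94: ✓ → 92
flight=G40: ✓ → 98
flight=G67: ✗
flight=G62: ✓ → 57
flight=G96: ✓ → -15
flight=G91: ✗
flight=G44: ✗
flight=G13: ✗
flight=G92: ✓ → 133
flight=G89: ✓ → 29
flight=G97: ✗
flight=G57: ✓ → 232
mia_sum = 1 + 92 + 98 + 57 + -15 + 133 + 29 + 232 = 627
—
[sea_sum: origin = 'SEA' AND aircraft IN ('A320', 'A321')]
flight=G22: ✗
flight=G14: ✗
flight=G94: ✗
flight=G40: ✗
flight=G67: ✗
flight=G62: ✗
flight=G96: ✓ → -15
flight=G91: ✗
flight=G44: ✗
flight=G13: ✗
flight=G92: ✓ → 133
flight=G89: ✗
flight=G97: ✗
flight=G57: ✗
sea_sum = -15 + 133 = 118

mia_sum=627, sea_sum=118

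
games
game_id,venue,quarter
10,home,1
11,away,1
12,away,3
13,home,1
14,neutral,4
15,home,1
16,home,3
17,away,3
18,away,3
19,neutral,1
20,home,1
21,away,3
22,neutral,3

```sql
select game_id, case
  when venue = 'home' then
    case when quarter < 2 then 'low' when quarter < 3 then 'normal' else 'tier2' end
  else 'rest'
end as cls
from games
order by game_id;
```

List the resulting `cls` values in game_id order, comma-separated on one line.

game_id=10: venue='home' → inner[quarter < 2] → low
game_id=11: venue='away' → outer ELSE → rest
game_id=12: venue='away' → outer ELSE → rest
game_id=13: venue='home' → inner[quarter < 2] → low
game_id=14: venue='neutral' → outer ELSE → rest
game_id=15: venue='home' → inner[quarter < 2] → low
game_id=16: venue='home' → inner[ELSE] → tier2
game_id=17: venue='away' → outer ELSE → rest
game_id=18: venue='away' → outer ELSE → rest
game_id=19: venue='neutral' → outer ELSE → rest
game_id=20: venue='home' → inner[quarter < 2] → low
game_id=21: venue='away' → outer ELSE → rest
game_id=22: venue='neutral' → outer ELSE → rest

low, rest, rest, low, rest, low, tier2, rest, rest, rest, low, rest, rest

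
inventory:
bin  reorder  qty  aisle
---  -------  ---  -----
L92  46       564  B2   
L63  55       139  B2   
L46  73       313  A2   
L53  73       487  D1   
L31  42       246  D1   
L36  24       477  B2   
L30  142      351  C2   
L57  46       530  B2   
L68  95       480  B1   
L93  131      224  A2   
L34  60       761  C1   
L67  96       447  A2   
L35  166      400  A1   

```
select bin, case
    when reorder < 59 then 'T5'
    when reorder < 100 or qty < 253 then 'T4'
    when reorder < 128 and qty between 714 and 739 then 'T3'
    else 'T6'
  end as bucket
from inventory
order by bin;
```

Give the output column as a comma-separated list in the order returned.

bin=L30: ELSE → T6
bin=L31: reorder < 59 → T5
bin=L34: reorder < 100 or qty < 253 → T4
bin=L35: ELSE → T6
bin=L36: reorder < 59 → T5
bin=L46: reorder < 100 or qty < 253 → T4
bin=L53: reorder < 100 or qty < 253 → T4
bin=L57: reorder < 59 → T5
bin=L63: reorder < 59 → T5
bin=L67: reorder < 100 or qty < 253 → T4
bin=L68: reorder < 100 or qty < 253 → T4
bin=L92: reorder < 59 → T5
bin=L93: reorder < 100 or qty < 253 → T4

T6, T5, T4, T6, T5, T4, T4, T5, T5, T4, T4, T5, T4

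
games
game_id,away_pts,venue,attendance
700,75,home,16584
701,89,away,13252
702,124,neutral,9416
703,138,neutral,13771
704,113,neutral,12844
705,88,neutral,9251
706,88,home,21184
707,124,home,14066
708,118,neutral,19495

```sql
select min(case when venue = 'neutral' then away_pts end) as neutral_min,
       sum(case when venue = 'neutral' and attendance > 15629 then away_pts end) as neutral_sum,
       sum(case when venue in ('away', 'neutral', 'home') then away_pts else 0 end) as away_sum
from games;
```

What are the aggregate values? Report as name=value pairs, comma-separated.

neutral_min=88, neutral_sum=118, away_sum=957

[neutral_min: venue = 'neutral']
game_id=700: ✗
game_id=701: ✗
game_id=702: ✓ → 124
game_id=703: ✓ → 138
game_id=704: ✓ → 113
game_id=705: ✓ → 88
game_id=706: ✗
game_id=707: ✗
game_id=708: ✓ → 118
neutral_min = MIN(124, 138, 113, 88, 118) = 88
—
[neutral_sum: venue = 'neutral' and attendance > 15629]
game_id=700: ✗
game_id=701: ✗
game_id=702: ✗
game_id=703: ✗
game_id=704: ✗
game_id=705: ✗
game_id=706: ✗
game_id=707: ✗
game_id=708: ✓ → 118
neutral_sum = 118
—
[away_sum: venue in ('away', 'neutral', 'home')]
game_id=700: ✓ → 75
game_id=701: ✓ → 89
game_id=702: ✓ → 124
game_id=703: ✓ → 138
game_id=704: ✓ → 113
game_id=705: ✓ → 88
game_id=706: ✓ → 88
game_id=707: ✓ → 124
game_id=708: ✓ → 118
away_sum = 75 + 89 + 124 + 138 + 113 + 88 + 88 + 124 + 118 = 957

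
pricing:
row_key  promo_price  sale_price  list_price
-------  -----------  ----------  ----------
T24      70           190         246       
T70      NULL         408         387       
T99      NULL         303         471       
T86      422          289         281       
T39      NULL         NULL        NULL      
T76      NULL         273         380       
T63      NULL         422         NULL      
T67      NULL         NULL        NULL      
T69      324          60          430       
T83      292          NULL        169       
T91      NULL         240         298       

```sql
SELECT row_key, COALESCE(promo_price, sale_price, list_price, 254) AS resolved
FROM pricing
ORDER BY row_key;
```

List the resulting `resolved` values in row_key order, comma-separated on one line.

70, 254, 422, 254, 324, 408, 273, 292, 422, 240, 303

row_key=T24: promo_price=70 → 70
row_key=T39: promo_price=NULL, sale_price=NULL, list_price=NULL, → literal 254 → 254
row_key=T63: promo_price=NULL, sale_price=422 → 422
row_key=T67: promo_price=NULL, sale_price=NULL, list_price=NULL, → literal 254 → 254
row_key=T69: promo_price=324 → 324
row_key=T70: promo_price=NULL, sale_price=408 → 408
row_key=T76: promo_price=NULL, sale_price=273 → 273
row_key=T83: promo_price=292 → 292
row_key=T86: promo_price=422 → 422
row_key=T91: promo_price=NULL, sale_price=240 → 240
row_key=T99: promo_price=NULL, sale_price=303 → 303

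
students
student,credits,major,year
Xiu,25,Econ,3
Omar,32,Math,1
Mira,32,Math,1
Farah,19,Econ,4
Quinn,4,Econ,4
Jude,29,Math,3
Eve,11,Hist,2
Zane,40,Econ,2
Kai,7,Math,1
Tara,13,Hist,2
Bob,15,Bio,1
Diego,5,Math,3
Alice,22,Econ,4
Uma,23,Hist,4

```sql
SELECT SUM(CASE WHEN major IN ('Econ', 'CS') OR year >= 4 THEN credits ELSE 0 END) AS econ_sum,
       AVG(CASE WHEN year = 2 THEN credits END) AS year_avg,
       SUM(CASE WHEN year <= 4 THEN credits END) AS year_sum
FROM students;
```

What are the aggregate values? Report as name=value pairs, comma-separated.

[econ_sum: major IN ('Econ', 'CS') OR year >= 4]
student=Xiu: ✓ → 25
student=Omar: ✗
student=Mira: ✗
student=Farah: ✓ → 19
student=Quinn: ✓ → 4
student=Jude: ✗
student=Eve: ✗
student=Zane: ✓ → 40
student=Kai: ✗
student=Tara: ✗
student=Bob: ✗
student=Diego: ✗
student=Alice: ✓ → 22
student=Uma: ✓ → 23
econ_sum = 25 + 19 + 4 + 40 + 22 + 23 = 133
—
[year_avg: year = 2]
student=Xiu: ✗
student=Omar: ✗
student=Mira: ✗
student=Farah: ✗
student=Quinn: ✗
student=Jude: ✗
student=Eve: ✓ → 11
student=Zane: ✓ → 40
student=Kai: ✗
student=Tara: ✓ → 13
student=Bob: ✗
student=Diego: ✗
student=Alice: ✗
student=Uma: ✗
year_avg = (11 + 40 + 13) / 3 = 21.3333333333
—
[year_sum: year <= 4]
student=Xiu: ✓ → 25
student=Omar: ✓ → 32
student=Mira: ✓ → 32
student=Farah: ✓ → 19
student=Quinn: ✓ → 4
student=Jude: ✓ → 29
student=Eve: ✓ → 11
student=Zane: ✓ → 40
student=Kai: ✓ → 7
student=Tara: ✓ → 13
student=Bob: ✓ → 15
student=Diego: ✓ → 5
student=Alice: ✓ → 22
student=Uma: ✓ → 23
year_sum = 25 + 32 + 32 + 19 + 4 + 29 + 11 + 40 + 7 + 13 + 15 + 5 + 22 + 23 = 277

econ_sum=133, year_avg=21.3333333333, year_sum=277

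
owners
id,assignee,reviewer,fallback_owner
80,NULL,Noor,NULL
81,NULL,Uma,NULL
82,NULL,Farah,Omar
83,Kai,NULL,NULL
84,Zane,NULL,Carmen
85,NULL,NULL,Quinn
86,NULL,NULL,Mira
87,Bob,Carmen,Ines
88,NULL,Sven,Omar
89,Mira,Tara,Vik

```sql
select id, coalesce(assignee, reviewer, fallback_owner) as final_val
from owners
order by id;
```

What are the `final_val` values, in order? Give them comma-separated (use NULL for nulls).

Noor, Uma, Farah, Kai, Zane, Quinn, Mira, Bob, Sven, Mira

id=80: assignee=NULL, reviewer=Noor → Noor
id=81: assignee=NULL, reviewer=Uma → Uma
id=82: assignee=NULL, reviewer=Farah → Farah
id=83: assignee=Kai → Kai
id=84: assignee=Zane → Zane
id=85: assignee=NULL, reviewer=NULL, fallback_owner=Quinn → Quinn
id=86: assignee=NULL, reviewer=NULL, fallback_owner=Mira → Mira
id=87: assignee=Bob → Bob
id=88: assignee=NULL, reviewer=Sven → Sven
id=89: assignee=Mira → Mira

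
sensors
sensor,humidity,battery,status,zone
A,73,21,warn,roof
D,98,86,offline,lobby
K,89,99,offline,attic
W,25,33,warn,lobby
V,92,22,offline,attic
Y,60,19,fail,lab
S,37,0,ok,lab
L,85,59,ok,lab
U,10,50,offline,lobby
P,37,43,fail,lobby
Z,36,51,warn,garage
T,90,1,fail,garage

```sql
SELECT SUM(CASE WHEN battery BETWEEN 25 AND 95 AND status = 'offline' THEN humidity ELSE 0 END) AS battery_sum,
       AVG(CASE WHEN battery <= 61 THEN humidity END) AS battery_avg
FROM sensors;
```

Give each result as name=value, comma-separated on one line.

battery_sum=108, battery_avg=54.5

[battery_sum: battery BETWEEN 25 AND 95 AND status = 'offline']
sensor=A: ✗
sensor=D: ✓ → 98
sensor=K: ✗
sensor=W: ✗
sensor=V: ✗
sensor=Y: ✗
sensor=S: ✗
sensor=L: ✗
sensor=U: ✓ → 10
sensor=P: ✗
sensor=Z: ✗
sensor=T: ✗
battery_sum = 98 + 10 = 108
—
[battery_avg: battery <= 61]
sensor=A: ✓ → 73
sensor=D: ✗
sensor=K: ✗
sensor=W: ✓ → 25
sensor=V: ✓ → 92
sensor=Y: ✓ → 60
sensor=S: ✓ → 37
sensor=L: ✓ → 85
sensor=U: ✓ → 10
sensor=P: ✓ → 37
sensor=Z: ✓ → 36
sensor=T: ✓ → 90
battery_avg = (73 + 25 + 92 + 60 + 37 + 85 + 10 + 37 + 36 + 90) / 10 = 54.5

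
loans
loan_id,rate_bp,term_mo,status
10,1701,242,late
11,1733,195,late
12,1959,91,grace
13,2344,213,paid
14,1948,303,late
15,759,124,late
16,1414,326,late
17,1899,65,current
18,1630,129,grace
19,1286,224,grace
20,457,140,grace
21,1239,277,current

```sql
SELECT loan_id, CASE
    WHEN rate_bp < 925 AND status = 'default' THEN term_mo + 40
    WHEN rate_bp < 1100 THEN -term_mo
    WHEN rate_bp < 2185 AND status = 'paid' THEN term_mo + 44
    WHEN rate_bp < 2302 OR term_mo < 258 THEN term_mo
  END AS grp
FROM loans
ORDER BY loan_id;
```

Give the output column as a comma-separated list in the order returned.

loan_id=10: rate_bp < 2302 OR term_mo < 258 → 242
loan_id=11: rate_bp < 2302 OR term_mo < 258 → 195
loan_id=12: rate_bp < 2302 OR term_mo < 258 → 91
loan_id=13: rate_bp < 2302 OR term_mo < 258 → 213
loan_id=14: rate_bp < 2302 OR term_mo < 258 → 303
loan_id=15: rate_bp < 1100 → -124
loan_id=16: rate_bp < 2302 OR term_mo < 258 → 326
loan_id=17: rate_bp < 2302 OR term_mo < 258 → 65
loan_id=18: rate_bp < 2302 OR term_mo < 258 → 129
loan_id=19: rate_bp < 2302 OR term_mo < 258 → 224
loan_id=20: rate_bp < 1100 → -140
loan_id=21: rate_bp < 2302 OR term_mo < 258 → 277

242, 195, 91, 213, 303, -124, 326, 65, 129, 224, -140, 277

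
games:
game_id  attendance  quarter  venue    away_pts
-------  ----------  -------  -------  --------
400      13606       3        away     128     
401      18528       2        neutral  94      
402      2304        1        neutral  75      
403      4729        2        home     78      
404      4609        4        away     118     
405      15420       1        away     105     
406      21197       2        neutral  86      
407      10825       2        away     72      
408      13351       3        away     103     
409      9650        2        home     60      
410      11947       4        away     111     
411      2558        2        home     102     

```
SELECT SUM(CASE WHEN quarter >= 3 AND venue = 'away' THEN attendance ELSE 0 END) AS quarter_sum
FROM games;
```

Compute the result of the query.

43513

game_id=400: ✓ → 13606
game_id=401: ✗
game_id=402: ✗
game_id=403: ✗
game_id=404: ✓ → 4609
game_id=405: ✗
game_id=406: ✗
game_id=407: ✗
game_id=408: ✓ → 13351
game_id=409: ✗
game_id=410: ✓ → 11947
game_id=411: ✗
quarter_sum = 13606 + 4609 + 13351 + 11947 = 43513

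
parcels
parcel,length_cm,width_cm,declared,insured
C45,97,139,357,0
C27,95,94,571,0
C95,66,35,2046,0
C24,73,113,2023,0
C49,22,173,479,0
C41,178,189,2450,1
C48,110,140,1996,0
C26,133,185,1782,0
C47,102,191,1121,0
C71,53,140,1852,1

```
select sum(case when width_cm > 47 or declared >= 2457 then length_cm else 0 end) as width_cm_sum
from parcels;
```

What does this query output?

863

parcel=C45: ✓ → 97
parcel=C27: ✓ → 95
parcel=C95: ✗
parcel=C24: ✓ → 73
parcel=C49: ✓ → 22
parcel=C41: ✓ → 178
parcel=C48: ✓ → 110
parcel=C26: ✓ → 133
parcel=C47: ✓ → 102
parcel=C71: ✓ → 53
width_cm_sum = 97 + 95 + 73 + 22 + 178 + 110 + 133 + 102 + 53 = 863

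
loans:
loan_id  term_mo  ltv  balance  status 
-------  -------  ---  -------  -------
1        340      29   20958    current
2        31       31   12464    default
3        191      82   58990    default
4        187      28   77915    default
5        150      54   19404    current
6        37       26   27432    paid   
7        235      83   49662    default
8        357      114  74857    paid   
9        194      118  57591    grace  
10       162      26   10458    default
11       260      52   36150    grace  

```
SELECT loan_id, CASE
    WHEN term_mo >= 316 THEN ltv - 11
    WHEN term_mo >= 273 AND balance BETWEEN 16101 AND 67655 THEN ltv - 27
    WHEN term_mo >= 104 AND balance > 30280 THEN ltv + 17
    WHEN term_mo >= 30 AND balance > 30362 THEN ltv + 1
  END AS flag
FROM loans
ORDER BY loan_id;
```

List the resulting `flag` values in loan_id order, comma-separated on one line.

18, NULL, 99, 45, NULL, NULL, 100, 103, 135, NULL, 69

loan_id=1: term_mo >= 316 → 18
loan_id=2: (no match → NULL) → NULL
loan_id=3: term_mo >= 104 AND balance > 30280 → 99
loan_id=4: term_mo >= 104 AND balance > 30280 → 45
loan_id=5: (no match → NULL) → NULL
loan_id=6: (no match → NULL) → NULL
loan_id=7: term_mo >= 104 AND balance > 30280 → 100
loan_id=8: term_mo >= 316 → 103
loan_id=9: term_mo >= 104 AND balance > 30280 → 135
loan_id=10: (no match → NULL) → NULL
loan_id=11: term_mo >= 104 AND balance > 30280 → 69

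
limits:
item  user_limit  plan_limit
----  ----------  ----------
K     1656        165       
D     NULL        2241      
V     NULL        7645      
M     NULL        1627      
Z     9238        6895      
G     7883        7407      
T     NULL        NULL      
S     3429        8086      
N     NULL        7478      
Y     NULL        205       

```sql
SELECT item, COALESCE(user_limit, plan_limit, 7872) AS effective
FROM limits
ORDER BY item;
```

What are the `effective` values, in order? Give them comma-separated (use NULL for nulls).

2241, 7883, 1656, 1627, 7478, 3429, 7872, 7645, 205, 9238

item=D: user_limit=NULL, plan_limit=2241 → 2241
item=G: user_limit=7883 → 7883
item=K: user_limit=1656 → 1656
item=M: user_limit=NULL, plan_limit=1627 → 1627
item=N: user_limit=NULL, plan_limit=7478 → 7478
item=S: user_limit=3429 → 3429
item=T: user_limit=NULL, plan_limit=NULL, → literal 7872 → 7872
item=V: user_limit=NULL, plan_limit=7645 → 7645
item=Y: user_limit=NULL, plan_limit=205 → 205
item=Z: user_limit=9238 → 9238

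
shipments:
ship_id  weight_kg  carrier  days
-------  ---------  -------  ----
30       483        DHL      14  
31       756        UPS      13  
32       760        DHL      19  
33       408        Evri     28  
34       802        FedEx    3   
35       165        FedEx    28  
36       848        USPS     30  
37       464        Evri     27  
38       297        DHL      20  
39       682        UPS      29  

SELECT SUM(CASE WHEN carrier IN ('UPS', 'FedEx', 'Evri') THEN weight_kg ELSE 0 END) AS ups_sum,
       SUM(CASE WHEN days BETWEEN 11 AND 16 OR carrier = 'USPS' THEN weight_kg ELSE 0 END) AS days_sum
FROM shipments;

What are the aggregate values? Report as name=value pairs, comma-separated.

ups_sum=3277, days_sum=2087

[ups_sum: carrier IN ('UPS', 'FedEx', 'Evri')]
ship_id=30: ✗
ship_id=31: ✓ → 756
ship_id=32: ✗
ship_id=33: ✓ → 408
ship_id=34: ✓ → 802
ship_id=35: ✓ → 165
ship_id=36: ✗
ship_id=37: ✓ → 464
ship_id=38: ✗
ship_id=39: ✓ → 682
ups_sum = 756 + 408 + 802 + 165 + 464 + 682 = 3277
—
[days_sum: days BETWEEN 11 AND 16 OR carrier = 'USPS']
ship_id=30: ✓ → 483
ship_id=31: ✓ → 756
ship_id=32: ✗
ship_id=33: ✗
ship_id=34: ✗
ship_id=35: ✗
ship_id=36: ✓ → 848
ship_id=37: ✗
ship_id=38: ✗
ship_id=39: ✗
days_sum = 483 + 756 + 848 = 2087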